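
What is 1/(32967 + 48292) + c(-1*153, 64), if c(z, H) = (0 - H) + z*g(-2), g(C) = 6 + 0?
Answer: -79796337/81259 ≈ -982.00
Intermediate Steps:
g(C) = 6
c(z, H) = -H + 6*z (c(z, H) = (0 - H) + z*6 = -H + 6*z)
1/(32967 + 48292) + c(-1*153, 64) = 1/(32967 + 48292) + (-1*64 + 6*(-1*153)) = 1/81259 + (-64 + 6*(-153)) = 1/81259 + (-64 - 918) = 1/81259 - 982 = -79796337/81259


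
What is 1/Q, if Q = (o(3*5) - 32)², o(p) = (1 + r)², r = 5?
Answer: 1/16 ≈ 0.062500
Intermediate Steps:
o(p) = 36 (o(p) = (1 + 5)² = 6² = 36)
Q = 16 (Q = (36 - 32)² = 4² = 16)
1/Q = 1/16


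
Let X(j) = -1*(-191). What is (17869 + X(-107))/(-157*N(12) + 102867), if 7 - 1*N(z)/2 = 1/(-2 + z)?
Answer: 15050/83917 ≈ 0.17934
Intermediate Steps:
X(j) = 191
N(z) = 14 - 2/(-2 + z)
(17869 + X(-107))/(-157*N(12) + 102867) = (17869 + 191)/(-314*(-15 + 7*12)/(-2 + 12) + 102867) = 18060/(-314*(-15 + 84)/10 + 102867) = 18060/(-314*69/10 + 102867) = 18060/(-157*69/5 + 102867) = 18060/(-10833/5 + 102867) = 18060/(503502/5) = 18060*(5/503502) = 15050/83917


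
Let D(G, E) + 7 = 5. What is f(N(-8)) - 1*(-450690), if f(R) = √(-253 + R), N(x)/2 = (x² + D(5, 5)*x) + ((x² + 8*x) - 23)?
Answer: 450690 + I*√139 ≈ 4.5069e+5 + 11.79*I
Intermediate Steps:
D(G, E) = -2 (D(G, E) = -7 + 5 = -2)
N(x) = -46 + 4*x² + 12*x (N(x) = 2*((x² - 2*x) + ((x² + 8*x) - 23)) = 2*((x² - 2*x) + (-23 + x² + 8*x)) = 2*(-23 + 2*x² + 6*x) = -46 + 4*x² + 12*x)
f(N(-8)) - 1*(-450690) = √(-253 + (-46 + 4*(-8)² + 12*(-8))) - 1*(-450690) = √(-253 + (-46 + 4*64 - 96)) + 450690 = √(-253 + (-46 + 256 - 96)) + 450690 = √(-253 + 114) + 450690 = √(-139) + 450690 = I*√139 + 450690 = 450690 + I*√139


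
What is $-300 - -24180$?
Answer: $23880$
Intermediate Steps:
$-300 - -24180 = -300 + 24180 = 23880$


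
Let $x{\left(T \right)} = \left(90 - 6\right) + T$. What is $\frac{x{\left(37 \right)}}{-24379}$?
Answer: $- \frac{121}{24379} \approx -0.0049633$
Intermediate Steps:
$x{\left(T \right)} = 84 + T$
$\frac{x{\left(37 \right)}}{-24379} = \frac{84 + 37}{-24379} = 121 \left(- \frac{1}{24379}\right) = - \frac{121}{24379}$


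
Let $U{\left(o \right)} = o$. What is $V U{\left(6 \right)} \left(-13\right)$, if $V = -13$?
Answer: $1014$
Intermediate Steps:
$V U{\left(6 \right)} \left(-13\right) = \left(-13\right) 6 \left(-13\right) = \left(-78\right) \left(-13\right) = 1014$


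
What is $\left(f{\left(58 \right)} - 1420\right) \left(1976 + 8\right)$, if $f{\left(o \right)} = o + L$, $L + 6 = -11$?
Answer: $-2735936$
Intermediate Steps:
$L = -17$ ($L = -6 - 11 = -17$)
$f{\left(o \right)} = -17 + o$ ($f{\left(o \right)} = o - 17 = -17 + o$)
$\left(f{\left(58 \right)} - 1420\right) \left(1976 + 8\right) = \left(\left(-17 + 58\right) - 1420\right) \left(1976 + 8\right) = \left(41 - 1420\right) 1984 = \left(-1379\right) 1984 = -2735936$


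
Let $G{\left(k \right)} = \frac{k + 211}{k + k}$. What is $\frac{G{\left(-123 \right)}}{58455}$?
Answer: $- \frac{44}{7189965} \approx -6.1196 \cdot 10^{-6}$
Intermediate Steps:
$G{\left(k \right)} = \frac{211 + k}{2 k}$
$\frac{G{\left(-123 \right)}}{58455} = \frac{\frac{1}{2} \frac{1}{-123} \left(211 - 123\right)}{58455} = \frac{1}{2} \left(- \frac{1}{123}\right) 88 \cdot \frac{1}{58455} = \left(- \frac{44}{123}\right) \frac{1}{58455} = - \frac{44}{7189965}$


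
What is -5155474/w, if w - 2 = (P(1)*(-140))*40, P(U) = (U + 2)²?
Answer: 2577737/25199 ≈ 102.30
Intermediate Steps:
P(U) = (2 + U)²
w = -50398 (w = 2 + ((2 + 1)²*(-140))*40 = 2 + (3²*(-140))*40 = 2 + (9*(-140))*40 = 2 - 1260*40 = 2 - 50400 = -50398)
-5155474/w = -5155474/(-50398) = -5155474*(-1/50398) = 2577737/25199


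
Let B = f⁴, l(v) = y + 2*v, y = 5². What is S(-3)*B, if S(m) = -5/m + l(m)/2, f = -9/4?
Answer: 146529/512 ≈ 286.19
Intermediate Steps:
f = -9/4 (f = -9*¼ = -9/4 ≈ -2.2500)
y = 25
l(v) = 25 + 2*v
S(m) = 25/2 + m - 5/m (S(m) = -5/m + (25 + 2*m)/2 = -5/m + (25 + 2*m)*(½) = -5/m + (25/2 + m) = 25/2 + m - 5/m)
B = 6561/256 (B = (-9/4)⁴ = 6561/256 ≈ 25.629)
S(-3)*B = (25/2 - 3 - 5/(-3))*(6561/256) = (25/2 - 3 - 5*(-⅓))*(6561/256) = (25/2 - 3 + 5/3)*(6561/256) = (67/6)*(6561/256) = 146529/512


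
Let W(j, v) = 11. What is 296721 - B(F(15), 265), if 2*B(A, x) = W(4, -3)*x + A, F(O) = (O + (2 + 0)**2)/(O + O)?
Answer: 17715791/60 ≈ 2.9526e+5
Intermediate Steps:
F(O) = (4 + O)/(2*O) (F(O) = (O + 2**2)/((2*O)) = (O + 4)*(1/(2*O)) = (4 + O)*(1/(2*O)) = (4 + O)/(2*O))
B(A, x) = A/2 + 11*x/2 (B(A, x) = (11*x + A)/2 = (A + 11*x)/2 = A/2 + 11*x/2)
296721 - B(F(15), 265) = 296721 - (((1/2)*(4 + 15)/15)/2 + (11/2)*265) = 296721 - (((1/2)*(1/15)*19)/2 + 2915/2) = 296721 - ((1/2)*(19/30) + 2915/2) = 296721 - (19/60 + 2915/2) = 296721 - 1*87469/60 = 296721 - 87469/60 = 17715791/60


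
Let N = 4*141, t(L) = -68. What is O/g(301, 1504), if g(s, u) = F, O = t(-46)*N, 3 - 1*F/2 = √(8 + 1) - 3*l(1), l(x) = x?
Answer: -6392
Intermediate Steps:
N = 564
F = 6 (F = 6 - 2*(√(8 + 1) - 3*1) = 6 - 2*(√9 - 3) = 6 - 2*(3 - 3) = 6 - 2*0 = 6 + 0 = 6)
O = -38352 (O = -68*564 = -38352)
g(s, u) = 6
O/g(301, 1504) = -38352/6 = -38352*⅙ = -6392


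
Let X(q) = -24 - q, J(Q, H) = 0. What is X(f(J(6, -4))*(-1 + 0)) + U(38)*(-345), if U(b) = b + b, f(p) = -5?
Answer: -26249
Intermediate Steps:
U(b) = 2*b
X(f(J(6, -4))*(-1 + 0)) + U(38)*(-345) = (-24 - (-5)*(-1 + 0)) + (2*38)*(-345) = (-24 - (-5)*(-1)) + 76*(-345) = (-24 - 1*5) - 26220 = (-24 - 5) - 26220 = -29 - 26220 = -26249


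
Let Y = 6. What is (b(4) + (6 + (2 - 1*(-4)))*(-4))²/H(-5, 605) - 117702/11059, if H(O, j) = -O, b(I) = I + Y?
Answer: 15380686/55295 ≈ 278.16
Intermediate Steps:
b(I) = 6 + I (b(I) = I + 6 = 6 + I)
(b(4) + (6 + (2 - 1*(-4)))*(-4))²/H(-5, 605) - 117702/11059 = ((6 + 4) + (6 + (2 - 1*(-4)))*(-4))²/((-1*(-5))) - 117702/11059 = (10 + (6 + (2 + 4))*(-4))²/5 - 117702*1/11059 = (10 + (6 + 6)*(-4))²*(⅕) - 117702/11059 = (10 + 12*(-4))²*(⅕) - 117702/11059 = (10 - 48)²*(⅕) - 117702/11059 = (-38)²*(⅕) - 117702/11059 = 1444*(⅕) - 117702/11059 = 1444/5 - 117702/11059 = 15380686/55295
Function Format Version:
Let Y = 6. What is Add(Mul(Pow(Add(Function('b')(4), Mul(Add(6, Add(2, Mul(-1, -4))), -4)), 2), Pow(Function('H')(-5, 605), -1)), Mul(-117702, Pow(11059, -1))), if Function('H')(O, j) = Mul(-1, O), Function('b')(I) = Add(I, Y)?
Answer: Rational(15380686, 55295) ≈ 278.16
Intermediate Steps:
Function('b')(I) = Add(6, I) (Function('b')(I) = Add(I, 6) = Add(6, I))
Add(Mul(Pow(Add(Function('b')(4), Mul(Add(6, Add(2, Mul(-1, -4))), -4)), 2), Pow(Function('H')(-5, 605), -1)), Mul(-117702, Pow(11059, -1))) = Add(Mul(Pow(Add(Add(6, 4), Mul(Add(6, Add(2, Mul(-1, -4))), -4)), 2), Pow(Mul(-1, -5), -1)), Mul(-117702, Pow(11059, -1))) = Add(Mul(Pow(Add(10, Mul(Add(6, Add(2, 4)), -4)), 2), Pow(5, -1)), Mul(-117702, Rational(1, 11059))) = Add(Mul(Pow(Add(10, Mul(Add(6, 6), -4)), 2), Rational(1, 5)), Rational(-117702, 11059)) = Add(Mul(Pow(Add(10, Mul(12, -4)), 2), Rational(1, 5)), Rational(-117702, 11059)) = Add(Mul(Pow(Add(10, -48), 2), Rational(1, 5)), Rational(-117702, 11059)) = Add(Mul(Pow(-38, 2), Rational(1, 5)), Rational(-117702, 11059)) = Add(Mul(1444, Rational(1, 5)), Rational(-117702, 11059)) = Add(Rational(1444, 5), Rational(-117702, 11059)) = Rational(15380686, 55295)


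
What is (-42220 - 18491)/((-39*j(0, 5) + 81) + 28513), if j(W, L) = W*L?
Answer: -60711/28594 ≈ -2.1232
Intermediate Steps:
j(W, L) = L*W
(-42220 - 18491)/((-39*j(0, 5) + 81) + 28513) = (-42220 - 18491)/((-195*0 + 81) + 28513) = -60711/((-39*0 + 81) + 28513) = -60711/((0 + 81) + 28513) = -60711/(81 + 28513) = -60711/28594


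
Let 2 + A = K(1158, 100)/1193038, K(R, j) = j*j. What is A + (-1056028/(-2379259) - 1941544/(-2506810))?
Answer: -1375575784582717538/1778924124520278505 ≈ -0.77326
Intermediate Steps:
K(R, j) = j²
A = -1188038/596519 (A = -2 + 100²/1193038 = -2 + 10000*(1/1193038) = -2 + 5000/596519 = -1188038/596519 ≈ -1.9916)
A + (-1056028/(-2379259) - 1941544/(-2506810)) = -1188038/596519 + (-1056028/(-2379259) - 1941544/(-2506810)) = -1188038/596519 + (-1056028*(-1/2379259) - 1941544*(-1/2506810)) = -1188038/596519 + (1056028/2379259 + 970772/1253405) = -1188038/596519 + 3633348793288/2982175126895 = -1375575784582717538/1778924124520278505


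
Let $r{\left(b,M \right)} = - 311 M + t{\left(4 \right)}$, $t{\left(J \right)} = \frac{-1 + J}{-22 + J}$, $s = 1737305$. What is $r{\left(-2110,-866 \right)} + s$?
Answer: $\frac{12039785}{6} \approx 2.0066 \cdot 10^{6}$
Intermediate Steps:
$t{\left(J \right)} = \frac{-1 + J}{-22 + J}$
$r{\left(b,M \right)} = - \frac{1}{6} - 311 M$ ($r{\left(b,M \right)} = - 311 M + \frac{-1 + 4}{-22 + 4} = - 311 M + \frac{1}{-18} \cdot 3 = - 311 M - \frac{1}{6} = - \frac{1}{6} - 311 M$)
$r{\left(-2110,-866 \right)} + s = \left(- \frac{1}{6} - -269326\right) + 1737305 = \left(- \frac{1}{6} + 269326\right) + 1737305 = \frac{1615955}{6} + 1737305 = \frac{12039785}{6}$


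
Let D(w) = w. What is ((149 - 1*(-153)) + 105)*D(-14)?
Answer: -5698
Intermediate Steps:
((149 - 1*(-153)) + 105)*D(-14) = ((149 - 1*(-153)) + 105)*(-14) = ((149 + 153) + 105)*(-14) = (302 + 105)*(-14) = 407*(-14) = -5698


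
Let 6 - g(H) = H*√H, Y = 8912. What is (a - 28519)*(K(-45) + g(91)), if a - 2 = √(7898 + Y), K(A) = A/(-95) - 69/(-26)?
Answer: -(4509 - 44954*√91)*(28517 - 41*√10)/494 ≈ 2.4384e+7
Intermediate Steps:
g(H) = 6 - H^(3/2) (g(H) = 6 - H*√H = 6 - H^(3/2))
K(A) = 69/26 - A/95 (K(A) = A*(-1/95) - 69*(-1/26) = -A/95 + 69/26 = 69/26 - A/95)
a = 2 + 41*√10 (a = 2 + √(7898 + 8912) = 2 + √16810 = 2 + 41*√10 ≈ 131.65)
(a - 28519)*(K(-45) + g(91)) = ((2 + 41*√10) - 28519)*((69/26 - 1/95*(-45)) + (6 - 91^(3/2))) = (-28517 + 41*√10)*((69/26 + 9/19) + (6 - 91*√91)) = (-28517 + 41*√10)*(1545/494 + (6 - 91*√91)) = (-28517 + 41*√10)*(4509/494 - 91*√91)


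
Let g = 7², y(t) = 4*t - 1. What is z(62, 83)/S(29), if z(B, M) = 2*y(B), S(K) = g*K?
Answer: 494/1421 ≈ 0.34764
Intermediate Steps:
y(t) = -1 + 4*t
g = 49
S(K) = 49*K
z(B, M) = -2 + 8*B (z(B, M) = 2*(-1 + 4*B) = -2 + 8*B)
z(62, 83)/S(29) = (-2 + 8*62)/((49*29)) = (-2 + 496)/1421 = 494*(1/1421) = 494/1421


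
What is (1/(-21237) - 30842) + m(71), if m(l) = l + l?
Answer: -651975901/21237 ≈ -30700.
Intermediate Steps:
m(l) = 2*l
(1/(-21237) - 30842) + m(71) = (1/(-21237) - 30842) + 2*71 = (-1/21237 - 30842) + 142 = -654991555/21237 + 142 = -651975901/21237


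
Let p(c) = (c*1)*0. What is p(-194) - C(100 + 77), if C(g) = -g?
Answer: 177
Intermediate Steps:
p(c) = 0 (p(c) = c*0 = 0)
p(-194) - C(100 + 77) = 0 - (-1)*(100 + 77) = 0 - (-1)*177 = 0 - 1*(-177) = 0 + 177 = 177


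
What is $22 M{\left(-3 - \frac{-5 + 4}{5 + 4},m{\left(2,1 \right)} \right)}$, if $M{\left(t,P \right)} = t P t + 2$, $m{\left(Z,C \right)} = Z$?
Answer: $\frac{33308}{81} \approx 411.21$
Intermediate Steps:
$M{\left(t,P \right)} = 2 + P t^{2}$ ($M{\left(t,P \right)} = P t^{2} + 2 = 2 + P t^{2}$)
$22 M{\left(-3 - \frac{-5 + 4}{5 + 4},m{\left(2,1 \right)} \right)} = 22 \left(2 + 2 \left(-3 - \frac{-5 + 4}{5 + 4}\right)^{2}\right) = 22 \left(2 + 2 \left(-3 - - \frac{1}{9}\right)^{2}\right) = 22 \left(2 + 2 \left(-3 + \frac{1}{9}\right)^{2}\right) = 22 \left(2 + 2 \left(- \frac{26}{9}\right)^{2}\right) = 22 \left(2 + 2 \cdot \frac{676}{81}\right) = 22 \left(2 + \frac{1352}{81}\right) = 22 \cdot \frac{1514}{81} = \frac{33308}{81}$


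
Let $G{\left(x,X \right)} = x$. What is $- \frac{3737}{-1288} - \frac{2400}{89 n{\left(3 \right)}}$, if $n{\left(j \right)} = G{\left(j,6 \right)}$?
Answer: $- \frac{697807}{114632} \approx -6.0874$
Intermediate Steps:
$n{\left(j \right)} = j$
$- \frac{3737}{-1288} - \frac{2400}{89 n{\left(3 \right)}} = - \frac{3737}{-1288} - \frac{2400}{89 \cdot 3} = \left(-3737\right) \left(- \frac{1}{1288}\right) - \frac{2400}{267} = \frac{3737}{1288} - \frac{800}{89} = - \frac{697807}{114632}$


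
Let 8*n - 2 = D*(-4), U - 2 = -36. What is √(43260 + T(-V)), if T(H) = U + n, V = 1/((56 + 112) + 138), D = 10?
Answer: √172885/2 ≈ 207.90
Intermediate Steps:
V = 1/306 (V = 1/(168 + 138) = 1/306 ≈ 0.0032680)
U = -34 (U = 2 - 36 = -34)
n = -19/4 (n = ¼ + (10*(-4))/8 = ¼ + (⅛)*(-40) = ¼ - 5 = -19/4 ≈ -4.7500)
T(H) = -155/4 (T(H) = -34 - 19/4 = -155/4)
√(43260 + T(-V)) = √(43260 - 155/4) = √(172885/4) = √172885/2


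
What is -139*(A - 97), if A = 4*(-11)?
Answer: 19599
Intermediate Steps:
A = -44
-139*(A - 97) = -139*(-44 - 97) = -139*(-141) = 19599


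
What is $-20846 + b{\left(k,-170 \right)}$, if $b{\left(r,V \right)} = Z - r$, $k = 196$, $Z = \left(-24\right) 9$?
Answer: $-21258$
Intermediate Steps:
$Z = -216$
$b{\left(r,V \right)} = -216 - r$
$-20846 + b{\left(k,-170 \right)} = -20846 - 412 = -21258$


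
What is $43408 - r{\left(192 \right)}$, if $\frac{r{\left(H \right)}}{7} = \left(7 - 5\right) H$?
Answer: $40720$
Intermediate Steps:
$r{\left(H \right)} = 14 H$ ($r{\left(H \right)} = 7 \left(7 - 5\right) H = 7 \cdot 2 H = 14 H$)
$43408 - r{\left(192 \right)} = 43408 - 14 \cdot 192 = 43408 - 2688 = 40720$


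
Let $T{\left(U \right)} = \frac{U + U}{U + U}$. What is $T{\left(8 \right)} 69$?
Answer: $69$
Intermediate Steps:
$T{\left(U \right)} = 1$ ($T{\left(U \right)} = \frac{2 U}{2 U} = 2 U \frac{1}{2 U} = 1$)
$T{\left(8 \right)} 69 = 1 \cdot 69 = 69$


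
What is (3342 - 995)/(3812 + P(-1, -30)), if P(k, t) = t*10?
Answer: 2347/3512 ≈ 0.66828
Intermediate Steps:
P(k, t) = 10*t
(3342 - 995)/(3812 + P(-1, -30)) = (3342 - 995)/(3812 + 10*(-30)) = 2347/(3812 - 300) = 2347/3512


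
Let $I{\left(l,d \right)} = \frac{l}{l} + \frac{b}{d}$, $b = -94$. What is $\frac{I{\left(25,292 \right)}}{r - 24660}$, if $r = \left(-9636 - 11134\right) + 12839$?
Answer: $- \frac{99}{4758286} \approx -2.0806 \cdot 10^{-5}$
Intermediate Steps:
$r = -7931$ ($r = -20770 + 12839 = -7931$)
$I{\left(l,d \right)} = 1 - \frac{94}{d}$ ($I{\left(l,d \right)} = \frac{l}{l} - \frac{94}{d} = 1 - \frac{94}{d}$)
$\frac{I{\left(25,292 \right)}}{r - 24660} = \frac{\frac{1}{292} \left(-94 + 292\right)}{-7931 - 24660} = \frac{\frac{1}{292} \cdot 198}{-32591} = \frac{99}{146} \left(- \frac{1}{32591}\right) = - \frac{99}{4758286}$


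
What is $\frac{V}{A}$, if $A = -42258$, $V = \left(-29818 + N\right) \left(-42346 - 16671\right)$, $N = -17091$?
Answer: $- \frac{2768428453}{42258} \approx -65513.0$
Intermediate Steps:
$V = 2768428453$ ($V = \left(-29818 - 17091\right) \left(-42346 - 16671\right) = \left(-46909\right) \left(-59017\right) = 2768428453$)
$\frac{V}{A} = \frac{2768428453}{-42258} = 2768428453 \left(- \frac{1}{42258}\right) = - \frac{2768428453}{42258}$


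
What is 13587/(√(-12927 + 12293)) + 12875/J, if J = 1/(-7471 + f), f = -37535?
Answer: -579452250 - 13587*I*√634/634 ≈ -5.7945e+8 - 539.61*I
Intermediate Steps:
J = -1/45006 (J = 1/(-7471 - 37535) = 1/(-45006) = -1/45006 ≈ -2.2219e-5)
13587/(√(-12927 + 12293)) + 12875/J = 13587/(√(-12927 + 12293)) + 12875/(-1/45006) = 13587/(√(-634)) + 12875*(-45006) = 13587/((I*√634)) - 579452250 = 13587*(-I*√634/634) - 579452250 = -13587*I*√634/634 - 579452250 = -579452250 - 13587*I*√634/634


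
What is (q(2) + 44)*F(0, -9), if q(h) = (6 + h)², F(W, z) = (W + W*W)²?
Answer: 0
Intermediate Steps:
F(W, z) = (W + W²)²
(q(2) + 44)*F(0, -9) = ((6 + 2)² + 44)*(0²*(1 + 0)²) = (8² + 44)*(0*1²) = (64 + 44)*(0*1) = 108*0 = 0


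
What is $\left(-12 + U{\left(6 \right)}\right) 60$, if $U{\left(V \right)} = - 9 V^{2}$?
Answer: $-20160$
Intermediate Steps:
$\left(-12 + U{\left(6 \right)}\right) 60 = \left(-12 - 9 \cdot 6^{2}\right) 60 = \left(-12 - 324\right) 60 = \left(-336\right) 60 = -20160$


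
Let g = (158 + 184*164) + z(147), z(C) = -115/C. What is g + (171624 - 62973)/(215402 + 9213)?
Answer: 1001570438242/33018405 ≈ 30334.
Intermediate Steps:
g = 4458983/147 (g = (158 + 184*164) - 115/147 = (158 + 30176) - 115*1/147 = 30334 - 115/147 = 4458983/147 ≈ 30333.)
g + (171624 - 62973)/(215402 + 9213) = 4458983/147 + (171624 - 62973)/(215402 + 9213) = 4458983/147 + 108651/224615 = 1001570438242/33018405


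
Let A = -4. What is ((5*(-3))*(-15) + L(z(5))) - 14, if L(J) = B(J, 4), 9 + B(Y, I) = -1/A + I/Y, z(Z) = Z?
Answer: 4061/20 ≈ 203.05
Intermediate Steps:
B(Y, I) = -35/4 + I/Y (B(Y, I) = -9 + (-1/(-4) + I/Y) = -9 + (-1*(-1/4) + I/Y) = -9 + (1/4 + I/Y) = -35/4 + I/Y)
L(J) = -35/4 + 4/J
((5*(-3))*(-15) + L(z(5))) - 14 = ((5*(-3))*(-15) + (-35/4 + 4/5)) - 14 = (-15*(-15) + (-35/4 + 4*(1/5))) - 14 = (225 + (-35/4 + 4/5)) - 14 = (225 - 159/20) - 14 = 4341/20 - 14 = 4061/20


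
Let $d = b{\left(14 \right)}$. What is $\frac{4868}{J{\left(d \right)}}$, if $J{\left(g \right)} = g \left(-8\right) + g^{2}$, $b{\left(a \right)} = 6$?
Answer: $- \frac{1217}{3} \approx -405.67$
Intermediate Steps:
$d = 6$
$J{\left(g \right)} = g^{2} - 8 g$ ($J{\left(g \right)} = - 8 g + g^{2} = g^{2} - 8 g$)
$\frac{4868}{J{\left(d \right)}} = \frac{4868}{6 \left(-8 + 6\right)} = \frac{4868}{6 \left(-2\right)} = \frac{4868}{-12} = 4868 \left(- \frac{1}{12}\right) = - \frac{1217}{3}$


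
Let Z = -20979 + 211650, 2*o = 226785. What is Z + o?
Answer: 608127/2 ≈ 3.0406e+5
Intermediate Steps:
o = 226785/2 (o = (½)*226785 = 226785/2 ≈ 1.1339e+5)
Z = 190671
Z + o = 190671 + 226785/2 = 608127/2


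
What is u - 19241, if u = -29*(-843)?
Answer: 5206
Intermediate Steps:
u = 24447
u - 19241 = 24447 - 19241 = 5206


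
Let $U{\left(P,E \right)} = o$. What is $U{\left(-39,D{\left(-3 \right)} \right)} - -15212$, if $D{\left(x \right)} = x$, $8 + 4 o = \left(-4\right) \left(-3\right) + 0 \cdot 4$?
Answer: $15213$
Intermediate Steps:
$o = 1$ ($o = -2 + \frac{\left(-4\right) \left(-3\right) + 0 \cdot 4}{4} = -2 + \frac{12 + 0}{4} = -2 + \frac{1}{4} \cdot 12 = -2 + 3 = 1$)
$U{\left(P,E \right)} = 1$
$U{\left(-39,D{\left(-3 \right)} \right)} - -15212 = 1 - -15212 = 1 + 15212 = 15213$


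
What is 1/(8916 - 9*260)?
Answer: 1/6576 ≈ 0.00015207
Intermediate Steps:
1/(8916 - 9*260) = 1/(8916 - 2340) = 1/6576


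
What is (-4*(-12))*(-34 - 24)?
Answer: -2784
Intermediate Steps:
(-4*(-12))*(-34 - 24) = 48*(-58) = -2784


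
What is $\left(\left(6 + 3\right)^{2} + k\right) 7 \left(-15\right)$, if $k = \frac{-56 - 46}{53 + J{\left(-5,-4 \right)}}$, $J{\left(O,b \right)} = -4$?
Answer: $- \frac{58005}{7} \approx -8286.4$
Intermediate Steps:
$k = - \frac{102}{49}$ ($k = \frac{-56 - 46}{53 - 4} = - \frac{102}{49} \approx -2.0816$)
$\left(\left(6 + 3\right)^{2} + k\right) 7 \left(-15\right) = \left(\left(6 + 3\right)^{2} - \frac{102}{49}\right) 7 \left(-15\right) = \left(9^{2} - \frac{102}{49}\right) \left(-105\right) = \left(81 - \frac{102}{49}\right) \left(-105\right) = \frac{3867}{49} \left(-105\right) = - \frac{58005}{7}$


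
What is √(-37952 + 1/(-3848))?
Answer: I*√140489803714/1924 ≈ 194.81*I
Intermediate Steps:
√(-37952 + 1/(-3848)) = √(-37952 - 1/3848) = √(-146039297/3848) = I*√140489803714/1924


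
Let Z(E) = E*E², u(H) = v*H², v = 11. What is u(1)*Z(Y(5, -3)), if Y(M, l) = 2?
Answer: 88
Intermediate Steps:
u(H) = 11*H²
Z(E) = E³
u(1)*Z(Y(5, -3)) = (11*1²)*2³ = (11*1)*8 = 11*8 = 88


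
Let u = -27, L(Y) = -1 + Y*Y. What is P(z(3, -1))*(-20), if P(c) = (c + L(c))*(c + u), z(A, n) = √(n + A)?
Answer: 500 + 520*√2 ≈ 1235.4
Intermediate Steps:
L(Y) = -1 + Y²
z(A, n) = √(A + n)
P(c) = (-27 + c)*(-1 + c + c²) (P(c) = (c + (-1 + c²))*(c - 27) = (-1 + c + c²)*(-27 + c) = (-27 + c)*(-1 + c + c²))
P(z(3, -1))*(-20) = (27 + (√(3 - 1))³ - 28*√(3 - 1) - 26*(√(3 - 1))²)*(-20) = (27 + (√2)³ - 28*√2 - 26*(√2)²)*(-20) = (27 + 2*√2 - 28*√2 - 26*2)*(-20) = (27 + 2*√2 - 28*√2 - 52)*(-20) = (-25 - 26*√2)*(-20) = 500 + 520*√2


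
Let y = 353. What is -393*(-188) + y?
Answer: 74237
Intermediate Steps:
-393*(-188) + y = -393*(-188) + 353 = 73884 + 353 = 74237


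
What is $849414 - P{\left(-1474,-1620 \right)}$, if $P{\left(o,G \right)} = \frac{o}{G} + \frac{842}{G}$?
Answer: $\frac{344012512}{405} \approx 8.4941 \cdot 10^{5}$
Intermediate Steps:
$P{\left(o,G \right)} = \frac{842}{G} + \frac{o}{G}$
$849414 - P{\left(-1474,-1620 \right)} = 849414 - \frac{842 - 1474}{-1620} = 849414 - \left(- \frac{1}{1620}\right) \left(-632\right) = 849414 - \frac{158}{405} = \frac{344012512}{405}$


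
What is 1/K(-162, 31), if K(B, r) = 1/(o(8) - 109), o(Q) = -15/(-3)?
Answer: -104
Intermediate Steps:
o(Q) = 5 (o(Q) = -15*(-1/3) = 5)
K(B, r) = -1/104 (K(B, r) = 1/(5 - 109) = 1/(-104) = -1/104)
1/K(-162, 31) = 1/(-1/104) = -104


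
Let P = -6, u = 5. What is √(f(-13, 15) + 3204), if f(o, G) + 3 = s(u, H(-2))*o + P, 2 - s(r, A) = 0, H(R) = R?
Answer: √3169 ≈ 56.294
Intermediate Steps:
s(r, A) = 2 (s(r, A) = 2 - 1*0 = 2 + 0 = 2)
f(o, G) = -9 + 2*o (f(o, G) = -3 + (2*o - 6) = -3 + (-6 + 2*o) = -9 + 2*o)
√(f(-13, 15) + 3204) = √((-9 + 2*(-13)) + 3204) = √((-9 - 26) + 3204) = √(-35 + 3204) = √3169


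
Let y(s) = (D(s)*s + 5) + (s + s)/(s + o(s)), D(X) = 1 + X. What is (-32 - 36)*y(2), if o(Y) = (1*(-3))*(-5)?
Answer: -764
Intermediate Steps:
o(Y) = 15 (o(Y) = -3*(-5) = 15)
y(s) = 5 + s*(1 + s) + 2*s/(15 + s) (y(s) = ((1 + s)*s + 5) + (s + s)/(s + 15) = (s*(1 + s) + 5) + (2*s)/(15 + s) = (5 + s*(1 + s)) + 2*s/(15 + s) = 5 + s*(1 + s) + 2*s/(15 + s))
(-32 - 36)*y(2) = (-32 - 36)*((75 + 2³ + 16*2² + 22*2)/(15 + 2)) = -68*(75 + 8 + 16*4 + 44)/17 = -4*(75 + 8 + 64 + 44) = -4*191 = -68*191/17 = -764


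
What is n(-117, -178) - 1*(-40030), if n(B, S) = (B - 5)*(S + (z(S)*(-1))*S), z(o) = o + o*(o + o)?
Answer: -1372172294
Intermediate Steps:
z(o) = o + 2*o² (z(o) = o + o*(2*o) = o + 2*o²)
n(B, S) = (-5 + B)*(S - S²*(1 + 2*S)) (n(B, S) = (B - 5)*(S + ((S*(1 + 2*S))*(-1))*S) = (-5 + B)*(S + (-S*(1 + 2*S))*S) = (-5 + B)*(S - S²*(1 + 2*S)))
n(-117, -178) - 1*(-40030) = -1*(-178)*(5 - 1*(-117) - 5*(-178)*(1 + 2*(-178)) - 117*(-178)*(1 + 2*(-178))) - 1*(-40030) = -1*(-178)*(5 + 117 - 5*(-178)*(1 - 356) - 117*(-178)*(1 - 356)) + 40030 = -1*(-178)*(5 + 117 - 5*(-178)*(-355) - 117*(-178)*(-355)) + 40030 = -1*(-178)*(5 + 117 - 315950 - 7393230) + 40030 = -1*(-178)*(-7709058) + 40030 = -1372212324 + 40030 = -1372172294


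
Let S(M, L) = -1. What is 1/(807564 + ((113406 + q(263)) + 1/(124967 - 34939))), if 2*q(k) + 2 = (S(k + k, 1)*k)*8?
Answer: 90028/82818287677 ≈ 1.0871e-6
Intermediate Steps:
q(k) = -1 - 4*k (q(k) = -1 + (-k*8)/2 = -1 + (-8*k)/2 = -1 - 4*k)
1/(807564 + ((113406 + q(263)) + 1/(124967 - 34939))) = 1/(807564 + ((113406 + (-1 - 4*263)) + 1/(124967 - 34939))) = 1/(807564 + ((113406 + (-1 - 1052)) + 1/90028)) = 1/(807564 + ((113406 - 1053) + 1/90028)) = 1/(807564 + (112353 + 1/90028)) = 1/(807564 + 10114915885/90028) = 1/(82818287677/90028) = 90028/82818287677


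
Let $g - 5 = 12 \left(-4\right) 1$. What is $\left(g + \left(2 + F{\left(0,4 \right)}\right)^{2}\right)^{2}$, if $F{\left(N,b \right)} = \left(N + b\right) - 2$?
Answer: $729$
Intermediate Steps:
$F{\left(N,b \right)} = -2 + N + b$
$g = -43$ ($g = 5 + 12 \left(-4\right) 1 = 5 - 48 = -43$)
$\left(g + \left(2 + F{\left(0,4 \right)}\right)^{2}\right)^{2} = \left(-43 + \left(2 + \left(-2 + 0 + 4\right)\right)^{2}\right)^{2} = \left(-43 + \left(2 + 2\right)^{2}\right)^{2} = \left(-43 + 4^{2}\right)^{2} = \left(-43 + 16\right)^{2} = \left(-27\right)^{2} = 729$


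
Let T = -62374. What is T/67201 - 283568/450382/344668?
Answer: -1210309529924124/1303970414711297 ≈ -0.92817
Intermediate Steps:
T/67201 - 283568/450382/344668 = -62374/67201 - 283568/450382/344668 = -62374*1/67201 - 283568*1/450382*(1/344668) = -62374/67201 - 141784/225191*1/344668 = -62374/67201 - 35446/19404032897 = -1210309529924124/1303970414711297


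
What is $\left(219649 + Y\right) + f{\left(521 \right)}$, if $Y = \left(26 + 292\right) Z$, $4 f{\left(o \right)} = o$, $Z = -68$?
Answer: $\frac{792621}{4} \approx 1.9816 \cdot 10^{5}$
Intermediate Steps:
$f{\left(o \right)} = \frac{o}{4}$
$Y = -21624$ ($Y = \left(26 + 292\right) \left(-68\right) = 318 \left(-68\right) = -21624$)
$\left(219649 + Y\right) + f{\left(521 \right)} = \left(219649 - 21624\right) + \frac{1}{4} \cdot 521 = 198025 + \frac{521}{4} = \frac{792621}{4}$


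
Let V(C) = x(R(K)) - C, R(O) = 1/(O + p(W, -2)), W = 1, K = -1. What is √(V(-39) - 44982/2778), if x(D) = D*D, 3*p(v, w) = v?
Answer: √21486441/926 ≈ 5.0058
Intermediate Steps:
p(v, w) = v/3
R(O) = 1/(⅓ + O) (R(O) = 1/(O + (⅓)*1) = 1/(O + ⅓) = 1/(⅓ + O))
x(D) = D²
V(C) = 9/4 - C (V(C) = (3/(1 + 3*(-1)))² - C = (3/(1 - 3))² - C = (3/(-2))² - C = (3*(-½))² - C = (-3/2)² - C = 9/4 - C)
√(V(-39) - 44982/2778) = √((9/4 - 1*(-39)) - 44982/2778) = √((9/4 + 39) - 44982*1/2778) = √(165/4 - 7497/463) = √(46407/1852) = √21486441/926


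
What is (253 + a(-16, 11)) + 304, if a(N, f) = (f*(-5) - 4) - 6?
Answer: 492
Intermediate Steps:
a(N, f) = -10 - 5*f (a(N, f) = (-5*f - 4) - 6 = (-4 - 5*f) - 6 = -10 - 5*f)
(253 + a(-16, 11)) + 304 = (253 + (-10 - 5*11)) + 304 = (253 + (-10 - 55)) + 304 = (253 - 65) + 304 = 188 + 304 = 492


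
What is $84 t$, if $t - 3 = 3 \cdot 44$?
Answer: $11340$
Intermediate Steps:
$t = 135$ ($t = 3 + 3 \cdot 44 = 3 + 132 = 135$)
$84 t = 84 \cdot 135 = 11340$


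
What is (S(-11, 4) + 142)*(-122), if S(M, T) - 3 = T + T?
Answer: -18666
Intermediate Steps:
S(M, T) = 3 + 2*T (S(M, T) = 3 + (T + T) = 3 + 2*T)
(S(-11, 4) + 142)*(-122) = ((3 + 2*4) + 142)*(-122) = ((3 + 8) + 142)*(-122) = (11 + 142)*(-122) = 153*(-122) = -18666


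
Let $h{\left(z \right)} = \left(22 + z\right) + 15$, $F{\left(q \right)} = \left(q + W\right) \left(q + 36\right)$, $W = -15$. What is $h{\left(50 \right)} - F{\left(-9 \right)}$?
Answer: $735$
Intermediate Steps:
$F{\left(q \right)} = \left(-15 + q\right) \left(36 + q\right)$ ($F{\left(q \right)} = \left(q - 15\right) \left(q + 36\right) = \left(-15 + q\right) \left(36 + q\right)$)
$h{\left(z \right)} = 37 + z$
$h{\left(50 \right)} - F{\left(-9 \right)} = \left(37 + 50\right) - \left(-540 + \left(-9\right)^{2} + 21 \left(-9\right)\right) = 87 - \left(-540 + 81 - 189\right) = 87 - -648 = 87 + 648 = 735$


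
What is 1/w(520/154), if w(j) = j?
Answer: 77/260 ≈ 0.29615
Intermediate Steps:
1/w(520/154) = 1/(520/154) = 1/(520*(1/154)) = 1/(260/77) = 77/260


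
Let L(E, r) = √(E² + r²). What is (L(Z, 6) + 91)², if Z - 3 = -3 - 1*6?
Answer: 8353 + 1092*√2 ≈ 9897.3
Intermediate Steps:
Z = -6 (Z = 3 + (-3 - 1*6) = 3 + (-3 - 6) = 3 - 9 = -6)
(L(Z, 6) + 91)² = (√((-6)² + 6²) + 91)² = (√(36 + 36) + 91)² = (√72 + 91)² = (6*√2 + 91)² = (91 + 6*√2)²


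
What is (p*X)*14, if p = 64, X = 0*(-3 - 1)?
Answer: 0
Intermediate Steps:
X = 0 (X = 0*(-4) = 0)
(p*X)*14 = (64*0)*14 = 0*14 = 0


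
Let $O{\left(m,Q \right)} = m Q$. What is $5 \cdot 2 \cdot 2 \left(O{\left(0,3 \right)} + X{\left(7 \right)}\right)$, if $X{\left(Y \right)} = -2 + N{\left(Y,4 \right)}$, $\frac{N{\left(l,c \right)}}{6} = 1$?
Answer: $80$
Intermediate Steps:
$O{\left(m,Q \right)} = Q m$
$N{\left(l,c \right)} = 6$ ($N{\left(l,c \right)} = 6 \cdot 1 = 6$)
$X{\left(Y \right)} = 4$ ($X{\left(Y \right)} = -2 + 6 = 4$)
$5 \cdot 2 \cdot 2 \left(O{\left(0,3 \right)} + X{\left(7 \right)}\right) = 5 \cdot 2 \cdot 2 \left(3 \cdot 0 + 4\right) = 10 \cdot 2 \left(0 + 4\right) = 20 \cdot 4 = 80$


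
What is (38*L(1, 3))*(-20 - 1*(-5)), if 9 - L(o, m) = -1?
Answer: -5700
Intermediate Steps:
L(o, m) = 10 (L(o, m) = 9 - 1*(-1) = 9 + 1 = 10)
(38*L(1, 3))*(-20 - 1*(-5)) = (38*10)*(-20 - 1*(-5)) = 380*(-20 + 5) = 380*(-15) = -5700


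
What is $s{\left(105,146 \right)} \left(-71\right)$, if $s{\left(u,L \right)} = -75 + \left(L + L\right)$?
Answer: $-15407$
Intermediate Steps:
$s{\left(u,L \right)} = -75 + 2 L$
$s{\left(105,146 \right)} \left(-71\right) = \left(-75 + 2 \cdot 146\right) \left(-71\right) = \left(-75 + 292\right) \left(-71\right) = 217 \left(-71\right) = -15407$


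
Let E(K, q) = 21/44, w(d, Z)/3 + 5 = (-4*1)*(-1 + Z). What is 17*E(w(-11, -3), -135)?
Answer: 357/44 ≈ 8.1136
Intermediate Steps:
w(d, Z) = -3 - 12*Z (w(d, Z) = -15 + 3*((-4*1)*(-1 + Z)) = -15 + 3*(-4*(-1 + Z)) = -15 + 3*(4 - 4*Z) = -15 + (12 - 12*Z) = -3 - 12*Z)
E(K, q) = 21/44 (E(K, q) = 21*(1/44) = 21/44)
17*E(w(-11, -3), -135) = 17*(21/44) = 357/44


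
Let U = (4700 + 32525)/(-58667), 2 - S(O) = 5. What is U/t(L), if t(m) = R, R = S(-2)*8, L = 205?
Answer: 37225/1408008 ≈ 0.026438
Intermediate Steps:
S(O) = -3 (S(O) = 2 - 1*5 = 2 - 5 = -3)
U = -37225/58667 (U = 37225*(-1/58667) = -37225/58667 ≈ -0.63451)
R = -24 (R = -3*8 = -24)
t(m) = -24
U/t(L) = -37225/58667/(-24) = -37225/58667*(-1/24) = 37225/1408008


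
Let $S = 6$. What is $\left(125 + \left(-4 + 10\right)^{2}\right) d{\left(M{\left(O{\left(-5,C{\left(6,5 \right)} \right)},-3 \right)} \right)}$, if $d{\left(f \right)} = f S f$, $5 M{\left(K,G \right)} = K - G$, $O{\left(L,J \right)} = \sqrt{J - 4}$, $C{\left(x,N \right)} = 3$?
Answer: $\frac{7728}{25} + \frac{5796 i}{25} \approx 309.12 + 231.84 i$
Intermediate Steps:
$O{\left(L,J \right)} = \sqrt{-4 + J}$
$M{\left(K,G \right)} = - \frac{G}{5} + \frac{K}{5}$ ($M{\left(K,G \right)} = \frac{K - G}{5} = - \frac{G}{5} + \frac{K}{5}$)
$d{\left(f \right)} = 6 f^{2}$ ($d{\left(f \right)} = f 6 f = 6 f f = 6 f^{2}$)
$\left(125 + \left(-4 + 10\right)^{2}\right) d{\left(M{\left(O{\left(-5,C{\left(6,5 \right)} \right)},-3 \right)} \right)} = \left(125 + \left(-4 + 10\right)^{2}\right) 6 \left(\left(- \frac{1}{5}\right) \left(-3\right) + \frac{\sqrt{-4 + 3}}{5}\right)^{2} = \left(125 + 6^{2}\right) 6 \left(\frac{3}{5} + \frac{\sqrt{-1}}{5}\right)^{2} = \left(125 + 36\right) 6 \left(\frac{3}{5} + \frac{i}{5}\right)^{2} = 161 \cdot 6 \left(\frac{3}{5} + \frac{i}{5}\right)^{2} = 966 \left(\frac{3}{5} + \frac{i}{5}\right)^{2}$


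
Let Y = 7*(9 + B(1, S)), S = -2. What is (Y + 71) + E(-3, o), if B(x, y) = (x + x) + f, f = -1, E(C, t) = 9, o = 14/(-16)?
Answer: 150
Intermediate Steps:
o = -7/8 (o = 14*(-1/16) = -7/8 ≈ -0.87500)
B(x, y) = -1 + 2*x (B(x, y) = (x + x) - 1 = 2*x - 1 = -1 + 2*x)
Y = 70 (Y = 7*(9 + (-1 + 2*1)) = 7*(9 + (-1 + 2)) = 7*(9 + 1) = 7*10 = 70)
(Y + 71) + E(-3, o) = (70 + 71) + 9 = 141 + 9 = 150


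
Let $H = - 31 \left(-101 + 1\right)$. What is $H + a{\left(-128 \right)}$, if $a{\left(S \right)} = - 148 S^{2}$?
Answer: $-2421732$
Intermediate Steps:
$H = 3100$ ($H = \left(-31\right) \left(-100\right) = 3100$)
$H + a{\left(-128 \right)} = 3100 - 148 \left(-128\right)^{2} = 3100 - 2424832 = -2421732$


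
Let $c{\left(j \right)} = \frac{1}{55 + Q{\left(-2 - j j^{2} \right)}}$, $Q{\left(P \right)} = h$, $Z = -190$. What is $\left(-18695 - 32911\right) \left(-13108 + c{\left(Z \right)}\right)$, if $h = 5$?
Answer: $\frac{6764505879}{10} \approx 6.7645 \cdot 10^{8}$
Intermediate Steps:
$Q{\left(P \right)} = 5$
$c{\left(j \right)} = \frac{1}{60}$ ($c{\left(j \right)} = \frac{1}{55 + 5} = \frac{1}{60}$)
$\left(-18695 - 32911\right) \left(-13108 + c{\left(Z \right)}\right) = \left(-18695 - 32911\right) \left(-13108 + \frac{1}{60}\right) = \left(-51606\right) \left(- \frac{786479}{60}\right) = \frac{6764505879}{10}$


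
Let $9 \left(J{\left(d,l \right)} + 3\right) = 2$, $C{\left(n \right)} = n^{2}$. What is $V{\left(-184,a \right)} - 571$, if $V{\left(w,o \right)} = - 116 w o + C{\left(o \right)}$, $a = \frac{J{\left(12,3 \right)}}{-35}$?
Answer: $\frac{4457086}{3969} \approx 1123.0$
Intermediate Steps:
$J{\left(d,l \right)} = - \frac{25}{9}$ ($J{\left(d,l \right)} = -3 + \frac{1}{9} \cdot 2 = -3 + \frac{2}{9} = - \frac{25}{9}$)
$a = \frac{5}{63}$ ($a = - \frac{25}{9 \left(-35\right)} = \left(- \frac{25}{9}\right) \left(- \frac{1}{35}\right) = \frac{5}{63} \approx 0.079365$)
$V{\left(w,o \right)} = o^{2} - 116 o w$ ($V{\left(w,o \right)} = - 116 w o + o^{2} = - 116 o w + o^{2} = o^{2} - 116 o w$)
$V{\left(-184,a \right)} - 571 = \frac{5 \left(\frac{5}{63} - -21344\right)}{63} - 571 = \frac{5 \left(\frac{5}{63} + 21344\right)}{63} - 571 = \frac{5}{63} \cdot \frac{1344677}{63} - 571 = \frac{6723385}{3969} - 571 = \frac{4457086}{3969}$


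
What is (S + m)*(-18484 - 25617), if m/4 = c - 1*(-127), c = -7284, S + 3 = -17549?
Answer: 2036584180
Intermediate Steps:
S = -17552 (S = -3 - 17549 = -17552)
m = -28628 (m = 4*(-7284 - 1*(-127)) = 4*(-7284 + 127) = 4*(-7157) = -28628)
(S + m)*(-18484 - 25617) = (-17552 - 28628)*(-18484 - 25617) = -46180*(-44101) = 2036584180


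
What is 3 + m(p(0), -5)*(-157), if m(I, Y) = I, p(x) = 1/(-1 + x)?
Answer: 160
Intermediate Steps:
3 + m(p(0), -5)*(-157) = 3 - 157/(-1 + 0) = 3 - 157/(-1) = 3 - 1*(-157) = 3 + 157 = 160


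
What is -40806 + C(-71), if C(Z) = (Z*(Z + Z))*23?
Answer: 191080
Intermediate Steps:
C(Z) = 46*Z² (C(Z) = (Z*(2*Z))*23 = (2*Z²)*23 = 46*Z²)
-40806 + C(-71) = -40806 + 46*(-71)² = -40806 + 46*5041 = -40806 + 231886 = 191080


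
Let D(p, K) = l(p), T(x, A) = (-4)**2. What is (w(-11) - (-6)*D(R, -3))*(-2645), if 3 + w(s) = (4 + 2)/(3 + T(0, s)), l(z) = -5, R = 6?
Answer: 1642545/19 ≈ 86450.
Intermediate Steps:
T(x, A) = 16
D(p, K) = -5
w(s) = -51/19 (w(s) = -3 + (4 + 2)/(3 + 16) = -3 + 6/19 = -51/19)
(w(-11) - (-6)*D(R, -3))*(-2645) = (-51/19 - (-6)*(-5))*(-2645) = (-51/19 - 1*30)*(-2645) = (-51/19 - 30)*(-2645) = -621/19*(-2645) = 1642545/19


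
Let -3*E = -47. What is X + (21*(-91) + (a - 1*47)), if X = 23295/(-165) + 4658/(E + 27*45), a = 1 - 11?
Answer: -42752189/20306 ≈ -2105.4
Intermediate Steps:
E = 47/3 (E = -⅓*(-47) = 47/3 ≈ 15.667)
a = -10
X = -2789981/20306 (X = 23295/(-165) + 4658/(47/3 + 27*45) = 23295*(-1/165) + 4658/(47/3 + 1215) = -1553/11 + 4658/(3692/3) = -1553/11 + 4658*(3/3692) = -1553/11 + 6987/1846 = -2789981/20306 ≈ -137.40)
X + (21*(-91) + (a - 1*47)) = -2789981/20306 + (21*(-91) + (-10 - 1*47)) = -2789981/20306 + (-1911 + (-10 - 47)) = -2789981/20306 + (-1911 - 57) = -2789981/20306 - 1968 = -42752189/20306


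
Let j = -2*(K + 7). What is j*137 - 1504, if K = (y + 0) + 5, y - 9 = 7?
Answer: -9176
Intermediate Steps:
y = 16 (y = 9 + 7 = 16)
K = 21 (K = (16 + 0) + 5 = 16 + 5 = 21)
j = -56 (j = -2*(21 + 7) = -2*28 = -56)
j*137 - 1504 = -56*137 - 1504 = -7672 - 1504 = -9176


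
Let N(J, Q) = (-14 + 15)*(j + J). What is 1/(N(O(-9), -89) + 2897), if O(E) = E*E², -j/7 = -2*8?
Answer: 1/2280 ≈ 0.00043860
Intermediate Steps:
j = 112 (j = -(-14)*8 = -7*(-16) = 112)
O(E) = E³
N(J, Q) = 112 + J (N(J, Q) = (-14 + 15)*(112 + J) = 1*(112 + J) = 112 + J)
1/(N(O(-9), -89) + 2897) = 1/((112 + (-9)³) + 2897) = 1/((112 - 729) + 2897) = 1/(-617 + 2897) = 1/2280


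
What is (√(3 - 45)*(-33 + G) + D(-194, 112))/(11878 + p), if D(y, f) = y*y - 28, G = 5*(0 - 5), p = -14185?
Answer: -12536/769 + 58*I*√42/2307 ≈ -16.302 + 0.16293*I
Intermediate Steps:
G = -25 (G = 5*(-5) = -25)
D(y, f) = -28 + y² (D(y, f) = y² - 28 = -28 + y²)
(√(3 - 45)*(-33 + G) + D(-194, 112))/(11878 + p) = (√(3 - 45)*(-33 - 25) + (-28 + (-194)²))/(11878 - 14185) = (√(-42)*(-58) + (-28 + 37636))/(-2307) = ((I*√42)*(-58) + 37608)*(-1/2307) = (-58*I*√42 + 37608)*(-1/2307) = (37608 - 58*I*√42)*(-1/2307) = -12536/769 + 58*I*√42/2307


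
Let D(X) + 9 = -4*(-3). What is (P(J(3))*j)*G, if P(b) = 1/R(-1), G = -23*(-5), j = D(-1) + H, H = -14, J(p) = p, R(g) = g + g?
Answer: 1265/2 ≈ 632.50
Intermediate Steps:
R(g) = 2*g
D(X) = 3 (D(X) = -9 - 4*(-3) = -9 + 12 = 3)
j = -11 (j = 3 - 14 = -11)
G = 115
P(b) = -½ (P(b) = 1/(2*(-1)) = 1/(-2) = -½)
(P(J(3))*j)*G = -½*(-11)*115 = (11/2)*115 = 1265/2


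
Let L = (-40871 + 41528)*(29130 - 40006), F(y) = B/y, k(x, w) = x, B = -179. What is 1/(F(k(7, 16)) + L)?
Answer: -7/50018903 ≈ -1.3995e-7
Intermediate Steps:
F(y) = -179/y
L = -7145532 (L = 657*(-10876) = -7145532)
1/(F(k(7, 16)) + L) = 1/(-179/7 - 7145532) = 1/(-50018903/7) = -7/50018903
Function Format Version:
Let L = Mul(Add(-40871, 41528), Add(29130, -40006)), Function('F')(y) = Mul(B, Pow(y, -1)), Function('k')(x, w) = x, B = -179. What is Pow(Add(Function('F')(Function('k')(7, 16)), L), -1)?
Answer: Rational(-7, 50018903) ≈ -1.3995e-7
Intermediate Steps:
Function('F')(y) = Mul(-179, Pow(y, -1))
L = -7145532 (L = Mul(657, -10876) = -7145532)
Pow(Add(Function('F')(Function('k')(7, 16)), L), -1) = Pow(Add(Mul(-179, Pow(7, -1)), -7145532), -1) = Pow(Add(Mul(-179, Rational(1, 7)), -7145532), -1) = Pow(Add(Rational(-179, 7), -7145532), -1) = Pow(Rational(-50018903, 7), -1) = Rational(-7, 50018903)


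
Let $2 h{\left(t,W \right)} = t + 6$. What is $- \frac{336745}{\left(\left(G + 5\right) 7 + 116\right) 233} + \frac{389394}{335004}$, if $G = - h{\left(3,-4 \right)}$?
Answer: $- \frac{33989610047}{3109227958} \approx -10.932$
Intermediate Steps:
$h{\left(t,W \right)} = 3 + \frac{t}{2}$ ($h{\left(t,W \right)} = \frac{t + 6}{2} = \frac{6 + t}{2} = 3 + \frac{t}{2}$)
$G = - \frac{9}{2}$ ($G = - (3 + \frac{1}{2} \cdot 3) = - (3 + \frac{3}{2}) = \left(-1\right) \frac{9}{2} = - \frac{9}{2} \approx -4.5$)
$- \frac{336745}{\left(\left(G + 5\right) 7 + 116\right) 233} + \frac{389394}{335004} = - \frac{336745}{\left(\left(- \frac{9}{2} + 5\right) 7 + 116\right) 233} + \frac{389394}{335004} = - \frac{336745}{\left(\frac{1}{2} \cdot 7 + 116\right) 233} + 389394 \cdot \frac{1}{335004} = - \frac{336745}{\left(\frac{7}{2} + 116\right) 233} + \frac{64899}{55834} = - \frac{336745}{\frac{239}{2} \cdot 233} + \frac{64899}{55834} = - \frac{336745}{\frac{55687}{2}} + \frac{64899}{55834} = \left(-336745\right) \frac{2}{55687} + \frac{64899}{55834} = - \frac{673490}{55687} + \frac{64899}{55834} = - \frac{33989610047}{3109227958}$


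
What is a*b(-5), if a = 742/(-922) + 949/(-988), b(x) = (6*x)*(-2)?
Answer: -927735/8759 ≈ -105.92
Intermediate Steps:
b(x) = -12*x
a = -61849/35036 (a = 742*(-1/922) + 949*(-1/988) = -371/461 - 73/76 = -61849/35036 ≈ -1.7653)
a*b(-5) = -(-185547)*(-5)/8759 = -61849/35036*60 = -927735/8759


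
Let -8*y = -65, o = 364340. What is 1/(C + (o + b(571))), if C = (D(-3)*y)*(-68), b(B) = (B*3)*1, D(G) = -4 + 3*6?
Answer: 1/358318 ≈ 2.7908e-6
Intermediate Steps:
D(G) = 14 (D(G) = -4 + 18 = 14)
b(B) = 3*B (b(B) = (3*B)*1 = 3*B)
y = 65/8 (y = -⅛*(-65) = 65/8 ≈ 8.1250)
C = -7735 (C = (14*(65/8))*(-68) = (455/4)*(-68) = -7735)
1/(C + (o + b(571))) = 1/(-7735 + (364340 + 3*571)) = 1/(-7735 + (364340 + 1713)) = 1/(-7735 + 366053) = 1/358318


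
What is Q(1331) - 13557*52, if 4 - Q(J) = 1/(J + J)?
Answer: -1876603521/2662 ≈ -7.0496e+5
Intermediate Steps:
Q(J) = 4 - 1/(2*J) (Q(J) = 4 - 1/(J + J) = 4 - 1/(2*J))
Q(1331) - 13557*52 = (4 - 1/2/1331) - 13557*52 = (4 - 1/2*1/1331) - 704964 = (4 - 1/2662) - 704964 = 10647/2662 - 704964 = -1876603521/2662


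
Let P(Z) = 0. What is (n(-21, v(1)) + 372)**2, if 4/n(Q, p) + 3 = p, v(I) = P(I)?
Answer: 1236544/9 ≈ 1.3739e+5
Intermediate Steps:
v(I) = 0
n(Q, p) = 4/(-3 + p)
(n(-21, v(1)) + 372)**2 = (4/(-3 + 0) + 372)**2 = (4/(-3) + 372)**2 = (4*(-1/3) + 372)**2 = (-4/3 + 372)**2 = (1112/3)**2 = 1236544/9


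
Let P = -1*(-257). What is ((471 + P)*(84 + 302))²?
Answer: 78965496064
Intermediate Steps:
P = 257
((471 + P)*(84 + 302))² = ((471 + 257)*(84 + 302))² = (728*386)² = 281008² = 78965496064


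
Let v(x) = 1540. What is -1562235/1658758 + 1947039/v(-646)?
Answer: 1613630337831/1277243660 ≈ 1263.4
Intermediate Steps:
-1562235/1658758 + 1947039/v(-646) = -1562235/1658758 + 1947039/1540 = 1613630337831/1277243660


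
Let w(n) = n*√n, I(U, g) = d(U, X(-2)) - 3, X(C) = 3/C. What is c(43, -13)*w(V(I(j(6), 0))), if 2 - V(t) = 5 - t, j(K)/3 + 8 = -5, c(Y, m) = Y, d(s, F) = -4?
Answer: -430*I*√10 ≈ -1359.8*I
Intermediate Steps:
j(K) = -39 (j(K) = -24 + 3*(-5) = -24 - 15 = -39)
I(U, g) = -7 (I(U, g) = -4 - 3 = -7)
V(t) = -3 + t (V(t) = 2 - (5 - t) = 2 + (-5 + t) = -3 + t)
w(n) = n^(3/2)
c(43, -13)*w(V(I(j(6), 0))) = 43*(-3 - 7)^(3/2) = 43*(-10)^(3/2) = 43*(-10*I*√10) = -430*I*√10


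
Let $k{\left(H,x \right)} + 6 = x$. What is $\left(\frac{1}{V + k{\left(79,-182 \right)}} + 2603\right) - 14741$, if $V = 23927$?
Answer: $- \frac{288143981}{23739} \approx -12138.0$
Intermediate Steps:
$k{\left(H,x \right)} = -6 + x$
$\left(\frac{1}{V + k{\left(79,-182 \right)}} + 2603\right) - 14741 = \left(\frac{1}{23927 - 188} + 2603\right) - 14741 = \left(\frac{1}{23739} + 2603\right) - 14741 = \frac{61792618}{23739} - 14741 = - \frac{288143981}{23739}$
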